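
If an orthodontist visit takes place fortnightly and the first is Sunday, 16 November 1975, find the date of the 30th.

The 30th occurrence is 29 intervals after the first: 29 × 14 = 406 days after 16 November 1975.
November has 30 days — 14 days to the end of November leaves 392.
December has 31 days (361 left).
January has 31 days (330 left).
February has 29 days (301 left).
March has 31 days (270 left).
April has 30 days (240 left).
May has 31 days (209 left).
June has 30 days (179 left).
July has 31 days (148 left).
August has 31 days (117 left).
September has 30 days (87 left).
October has 31 days (56 left).
November has 30 days (26 left).
26 days into December → 26 December 1976.

26 December 1976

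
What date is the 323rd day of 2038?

19 November 2038

January has 31 days (323 − 31 = 292 remain).
February has 28 days (292 − 28 = 264 remain).
March has 31 days (264 − 31 = 233 remain).
April has 30 days (233 − 30 = 203 remain).
May has 31 days (203 − 31 = 172 remain).
June has 30 days (172 − 30 = 142 remain).
July has 31 days (142 − 31 = 111 remain).
August has 31 days (111 − 31 = 80 remain).
September has 30 days (80 − 30 = 50 remain).
October has 31 days (50 − 31 = 19 remain).
19 into November → November 19.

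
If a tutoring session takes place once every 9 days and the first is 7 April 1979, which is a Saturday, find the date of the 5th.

13 May 1979

The 5th occurrence is 4 intervals after the first: 4 × 9 = 36 days after 7 April 1979.
April has 30 days — 23 days to the end of April leaves 13.
13 days into May → 13 May 1979.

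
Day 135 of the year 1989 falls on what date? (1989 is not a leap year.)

January has 31 days (135 − 31 = 104 remain).
February has 28 days (104 − 28 = 76 remain).
March has 31 days (76 − 31 = 45 remain).
April has 30 days (45 − 30 = 15 remain).
15 into May → May 15.

15 May 1989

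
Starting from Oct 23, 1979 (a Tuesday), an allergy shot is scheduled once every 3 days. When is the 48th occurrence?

The 48th occurrence is 47 intervals after the first: 47 × 3 = 141 days after Oct 23, 1979.
Oct has 31 days — 8 days to the end of Oct leaves 133.
Nov has 30 days (103 left).
Dec has 31 days (72 left).
Jan has 31 days (41 left).
Feb has 29 days (12 left).
12 days into Mar → Mar 12, 1980.

Mar 12, 1980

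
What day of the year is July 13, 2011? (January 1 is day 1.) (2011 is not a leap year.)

Days in months before July: 31 + 28 + 31 + 30 + 31 + 30 = 181.
Plus 13 days into July → day 194.

194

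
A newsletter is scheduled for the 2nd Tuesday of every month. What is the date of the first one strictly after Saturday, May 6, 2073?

May 2073 starts on a Monday; its first Tuesday is the 2nd, so the 2nd Tuesday is the 9th — May 9, 2073.
May 9, 2073 is after May 6, 2073, so that is the next one.

May 9, 2073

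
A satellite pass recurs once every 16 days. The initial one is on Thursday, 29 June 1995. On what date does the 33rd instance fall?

The 33rd occurrence is 32 intervals after the first: 32 × 16 = 512 days after 29 June 1995.
June has 30 days — 1 day to the end of June leaves 511.
From end of June to end of 1995 is 184 days (327 left).
January has 31 days (296 left).
February has 29 days (267 left).
March has 31 days (236 left).
April has 30 days (206 left).
May has 31 days (175 left).
June has 30 days (145 left).
July has 31 days (114 left).
August has 31 days (83 left).
September has 30 days (53 left).
October has 31 days (22 left).
22 days into November → 22 November 1996.

22 November 1996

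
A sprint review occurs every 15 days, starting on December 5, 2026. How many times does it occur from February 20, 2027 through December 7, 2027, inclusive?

Occurrences land 15·i days after December 5, 2026 for i = 0, 1, 2, …
February 20, 2027 is 77 days after the start; 77 ÷ 15 = 5 remainder 2; since the remainder is 2, round up to i = 6. First occurrence in the window: #7 on March 5, 2027 (6×15 = 90 days in).
December 7, 2027 is 367 days after the start; 367 ÷ 15 = 24 remainder 7. Last occurrence in the window: #25 on November 30, 2027.
Occurrences #7 through #25: 19 in total.

19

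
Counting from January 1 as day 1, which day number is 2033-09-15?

Days in months before September: 31 + 28 + 31 + 30 + 31 + 30 + 31 + 31 = 243.
Plus 15 days into September → day 258.

258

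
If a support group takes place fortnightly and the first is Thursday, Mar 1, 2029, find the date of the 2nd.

The 2nd occurrence is 1 interval after the first: 1 × 14 = 14 days after Mar 1, 2029.
14 days later is Mar 15, 2029.

Mar 15, 2029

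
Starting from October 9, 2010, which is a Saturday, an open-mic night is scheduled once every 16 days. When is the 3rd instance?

The 3rd occurrence is 2 intervals after the first: 2 × 16 = 32 days after October 9, 2010.
October has 31 days — 22 days to the end of October leaves 10.
10 days into November → November 10, 2010.

November 10, 2010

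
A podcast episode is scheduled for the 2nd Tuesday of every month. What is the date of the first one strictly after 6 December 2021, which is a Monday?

14 December 2021

December 2021 starts on a Wednesday; its first Tuesday is the 7th, so the 2nd Tuesday is the 14th — 14 December 2021.
14 December 2021 is after 6 December 2021, so that is the next one.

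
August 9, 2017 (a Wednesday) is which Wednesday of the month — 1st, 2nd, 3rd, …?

Day 9 falls in week ⌈9/7⌉ of the month.
Days 1–7 hold the 1st Wednesday, 8–14 the 2nd, 15–21 the 3rd, 22–28 the 4th, 29–31 the 5th.
9 is in the range for the 2nd.

2nd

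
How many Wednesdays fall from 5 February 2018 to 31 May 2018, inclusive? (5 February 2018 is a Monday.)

5 February 2018 is a Monday; the first Wednesday on or after it is 7 February 2018 (2 days later).
From 7 February 2018 to 31 May 2018: 21 + 31 + 30 + 31 = 113 days (rest of February, March, April, May).
113 ÷ 7 = 16 full weeks with remainder 1, so 16 more Wednesdays after the first → 17.

17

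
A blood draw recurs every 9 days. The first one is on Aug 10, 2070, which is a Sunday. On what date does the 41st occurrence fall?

Aug 5, 2071

The 41st occurrence is 40 intervals after the first: 40 × 9 = 360 days after Aug 10, 2070.
Aug has 31 days — 21 days to the end of Aug leaves 339.
Sep has 30 days (309 left).
Oct has 31 days (278 left).
Nov has 30 days (248 left).
Dec has 31 days (217 left).
Jan has 31 days (186 left).
Feb has 28 days (158 left).
Mar has 31 days (127 left).
Apr has 30 days (97 left).
May has 31 days (66 left).
Jun has 30 days (36 left).
Jul has 31 days (5 left).
5 days into Aug → Aug 5, 2071.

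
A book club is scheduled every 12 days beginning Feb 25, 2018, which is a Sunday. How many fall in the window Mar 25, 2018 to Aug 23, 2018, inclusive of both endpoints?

12

Occurrences land 12·i days after Feb 25, 2018 for i = 0, 1, 2, …
Mar 25, 2018 is 28 days after the start; 28 ÷ 12 = 2 remainder 4; since the remainder is 4, round up to i = 3. First occurrence in the window: #4 on Apr 2, 2018 (3×12 = 36 days in).
Aug 23, 2018 is 179 days after the start; 179 ÷ 12 = 14 remainder 11. Last occurrence in the window: #15 on Aug 12, 2018.
Occurrences #4 through #15: 12 in total.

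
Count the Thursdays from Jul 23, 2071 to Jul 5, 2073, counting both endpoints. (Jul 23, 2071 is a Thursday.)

Jul 23, 2071 is a Thursday; the first Thursday on or after it is Jul 23, 2071.
From Jul 23, 2071 to Jul 5, 2073: 161 + 366 + 186 = 713 days (rest of 2071, 2072, to Jul 5, 2073 in 2073).
713 ÷ 7 = 101 full weeks with remainder 6, so 101 more Thursdays after the first → 102.

102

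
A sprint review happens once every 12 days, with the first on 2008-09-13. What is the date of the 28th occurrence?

2009-08-03

The 28th occurrence is 27 intervals after the first: 27 × 12 = 324 days after 2008-09-13.
September has 30 days — 17 days to the end of September leaves 307.
October has 31 days (276 left).
November has 30 days (246 left).
December has 31 days (215 left).
January has 31 days (184 left).
February has 28 days (156 left).
March has 31 days (125 left).
April has 30 days (95 left).
May has 31 days (64 left).
June has 30 days (34 left).
July has 31 days (3 left).
3 days into August → 2009-08-03.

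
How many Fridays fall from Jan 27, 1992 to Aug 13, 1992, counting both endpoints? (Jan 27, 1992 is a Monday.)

Jan 27, 1992 is a Monday; the first Friday on or after it is Jan 31, 1992 (4 days later).
From Jan 31, 1992 to Aug 13, 1992: 0 + 29 + 31 + 30 + 31 + 30 + 31 + 13 = 195 days (rest of Jan, Feb, Mar, Apr, May, Jun, Jul, Aug).
195 ÷ 7 = 27 full weeks with remainder 6, so 27 more Fridays after the first → 28.

28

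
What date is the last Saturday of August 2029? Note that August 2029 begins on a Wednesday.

August 2029 begins on a Wednesday, so the first Saturday is August 4 (3 days later).
August 2029 has 31 days. Adding weeks: 4, 11, 18, 25 — the last one ≤ 31 is the 25th.

August 25, 2029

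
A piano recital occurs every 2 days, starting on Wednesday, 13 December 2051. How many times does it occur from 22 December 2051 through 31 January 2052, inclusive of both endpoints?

Occurrences land 2·i days after 13 December 2051 for i = 0, 1, 2, …
22 December 2051 is 9 days after the start; 9 ÷ 2 = 4 remainder 1; since the remainder is 1, round up to i = 5. First occurrence in the window: #6 on 23 December 2051 (5×2 = 10 days in).
31 January 2052 is 49 days after the start; 49 ÷ 2 = 24 remainder 1. Last occurrence in the window: #25 on 30 January 2052.
Occurrences #6 through #25: 20 in total.

20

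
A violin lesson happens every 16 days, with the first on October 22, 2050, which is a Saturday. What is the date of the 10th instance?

March 15, 2051

The 10th occurrence is 9 intervals after the first: 9 × 16 = 144 days after October 22, 2050.
October has 31 days — 9 days to the end of October leaves 135.
November has 30 days (105 left).
December has 31 days (74 left).
January has 31 days (43 left).
February has 28 days (15 left).
15 days into March → March 15, 2051.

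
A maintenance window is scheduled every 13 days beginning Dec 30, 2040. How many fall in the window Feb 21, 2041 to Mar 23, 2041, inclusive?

2

Occurrences land 13·i days after Dec 30, 2040 for i = 0, 1, 2, …
Feb 21, 2041 is 53 days after the start; 53 ÷ 13 = 4 remainder 1; since the remainder is 1, round up to i = 5. First occurrence in the window: #6 on Mar 5, 2041 (5×13 = 65 days in).
Mar 23, 2041 is 83 days after the start; 83 ÷ 13 = 6 remainder 5. Last occurrence in the window: #7 on Mar 18, 2041.
Occurrences #6 through #7: 2 in total.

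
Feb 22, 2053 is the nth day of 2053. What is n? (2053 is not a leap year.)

Days in months before Feb: 31 = 31.
Plus 22 days into Feb → day 53.

53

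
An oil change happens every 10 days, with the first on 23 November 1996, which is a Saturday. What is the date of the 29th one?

30 August 1997

The 29th occurrence is 28 intervals after the first: 28 × 10 = 280 days after 23 November 1996.
November has 30 days — 7 days to the end of November leaves 273.
December has 31 days (242 left).
January has 31 days (211 left).
February has 28 days (183 left).
March has 31 days (152 left).
April has 30 days (122 left).
May has 31 days (91 left).
June has 30 days (61 left).
July has 31 days (30 left).
30 days into August → 30 August 1997.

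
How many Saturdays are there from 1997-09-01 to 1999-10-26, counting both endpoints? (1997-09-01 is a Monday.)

1997-09-01 is a Monday; the first Saturday on or after it is 1997-09-06 (5 days later).
From 1997-09-06 to 1999-10-26: 116 + 365 + 299 = 780 days (rest of 1997, 1998, to 1999-10-26 in 1999).
780 ÷ 7 = 111 full weeks with remainder 3, so 111 more Saturdays after the first → 112.

112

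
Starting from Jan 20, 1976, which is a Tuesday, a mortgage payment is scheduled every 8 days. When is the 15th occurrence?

The 15th occurrence is 14 intervals after the first: 14 × 8 = 112 days after Jan 20, 1976.
Jan has 31 days — 11 days to the end of Jan leaves 101.
Feb has 29 days (72 left).
Mar has 31 days (41 left).
Apr has 30 days (11 left).
11 days into May → May 11, 1976.

May 11, 1976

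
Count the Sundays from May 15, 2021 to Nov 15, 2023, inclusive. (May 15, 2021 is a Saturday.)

131

May 15, 2021 is a Saturday; the first Sunday on or after it is May 16, 2021 (1 day later).
From May 16, 2021 to Nov 15, 2023: 229 + 365 + 319 = 913 days (rest of 2021, 2022, to Nov 15, 2023 in 2023).
913 ÷ 7 = 130 full weeks with remainder 3, so 130 more Sundays after the first → 131.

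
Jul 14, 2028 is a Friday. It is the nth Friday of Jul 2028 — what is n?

2nd

Day 14 falls in week ⌈14/7⌉ of the month.
Days 1–7 hold the 1st Friday, 8–14 the 2nd, 15–21 the 3rd, 22–28 the 4th, 29–31 the 5th.
14 is in the range for the 2nd.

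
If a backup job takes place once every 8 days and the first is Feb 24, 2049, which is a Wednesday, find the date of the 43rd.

Jan 26, 2050

The 43rd occurrence is 42 intervals after the first: 42 × 8 = 336 days after Feb 24, 2049.
Feb has 28 days — 4 days to the end of Feb leaves 332.
Mar has 31 days (301 left).
Apr has 30 days (271 left).
May has 31 days (240 left).
Jun has 30 days (210 left).
Jul has 31 days (179 left).
Aug has 31 days (148 left).
Sep has 30 days (118 left).
Oct has 31 days (87 left).
Nov has 30 days (57 left).
Dec has 31 days (26 left).
26 days into Jan → Jan 26, 2050.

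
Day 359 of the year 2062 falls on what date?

Jan has 31 days (359 − 31 = 328 remain).
Feb has 28 days (328 − 28 = 300 remain).
Mar has 31 days (300 − 31 = 269 remain).
Apr has 30 days (269 − 30 = 239 remain).
May has 31 days (239 − 31 = 208 remain).
Jun has 30 days (208 − 30 = 178 remain).
Jul has 31 days (178 − 31 = 147 remain).
Aug has 31 days (147 − 31 = 116 remain).
Sep has 30 days (116 − 30 = 86 remain).
Oct has 31 days (86 − 31 = 55 remain).
Nov has 30 days (55 − 30 = 25 remain).
25 into Dec → Dec 25.

Dec 25, 2062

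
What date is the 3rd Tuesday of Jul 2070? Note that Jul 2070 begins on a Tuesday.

Jul 2070 begins on a Tuesday, so the first Tuesday is Jul 1.
The 3rd Tuesday is 2 weeks later: 1 + 14 = 15.

Jul 15, 2070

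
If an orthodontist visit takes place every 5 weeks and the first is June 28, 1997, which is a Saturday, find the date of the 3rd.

September 6, 1997

The 3rd occurrence is 2 intervals after the first: 2 × 35 = 70 days after June 28, 1997.
June has 30 days — 2 days to the end of June leaves 68.
July has 31 days (37 left).
August has 31 days (6 left).
6 days into September → September 6, 1997.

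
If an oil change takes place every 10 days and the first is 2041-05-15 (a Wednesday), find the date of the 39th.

The 39th occurrence is 38 intervals after the first: 38 × 10 = 380 days after 2041-05-15.
May has 31 days — 16 days to the end of May leaves 364.
June has 30 days (334 left).
July has 31 days (303 left).
August has 31 days (272 left).
September has 30 days (242 left).
October has 31 days (211 left).
November has 30 days (181 left).
December has 31 days (150 left).
January has 31 days (119 left).
February has 28 days (91 left).
March has 31 days (60 left).
April has 30 days (30 left).
30 days into May → 2042-05-30.

2042-05-30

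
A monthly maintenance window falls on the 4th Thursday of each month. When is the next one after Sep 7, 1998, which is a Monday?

Sep 1998 starts on a Tuesday; its first Thursday is the 3rd, so the 4th Thursday is the 24th — Sep 24, 1998.
Sep 24, 1998 is after Sep 7, 1998, so that is the next one.

Sep 24, 1998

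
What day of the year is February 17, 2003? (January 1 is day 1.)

Days in months before February: 31 = 31.
Plus 17 days into February → day 48.

48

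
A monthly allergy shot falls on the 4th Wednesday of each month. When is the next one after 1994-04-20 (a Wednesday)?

1994-04-27

April 1994 starts on a Friday; its first Wednesday is the 6th, so the 4th Wednesday is the 27th — 1994-04-27.
1994-04-27 is after 1994-04-20, so that is the next one.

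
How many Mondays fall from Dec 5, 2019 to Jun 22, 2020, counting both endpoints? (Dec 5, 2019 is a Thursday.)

29

Dec 5, 2019 is a Thursday; the first Monday on or after it is Dec 9, 2019 (4 days later).
From Dec 9, 2019 to Jun 22, 2020: 22 + 31 + 29 + 31 + 30 + 31 + 22 = 196 days (rest of Dec, Jan, Feb, Mar, Apr, May, Jun).
196 ÷ 7 = 28 full weeks with remainder 0, so 28 more Mondays after the first → 29.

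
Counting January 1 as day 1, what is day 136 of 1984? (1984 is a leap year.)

Jan has 31 days (136 − 31 = 105 remain).
Feb has 29 days (105 − 29 = 76 remain).
Mar has 31 days (76 − 31 = 45 remain).
Apr has 30 days (45 − 30 = 15 remain).
15 into May → May 15.

May 15, 1984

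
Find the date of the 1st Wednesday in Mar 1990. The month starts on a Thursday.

Mar 7, 1990

Mar 1990 begins on a Thursday, so the first Wednesday is Mar 7 (6 days later).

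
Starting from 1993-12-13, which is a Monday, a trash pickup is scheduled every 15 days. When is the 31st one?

The 31st occurrence is 30 intervals after the first: 30 × 15 = 450 days after 1993-12-13.
December has 31 days — 18 days to the end of December leaves 432.
1994 has 365 days (67 left).
January has 31 days (36 left).
February has 28 days (8 left).
8 days into March → 1995-03-08.

1995-03-08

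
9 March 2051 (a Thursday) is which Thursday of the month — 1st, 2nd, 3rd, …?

Day 9 falls in week ⌈9/7⌉ of the month.
Days 1–7 hold the 1st Thursday, 8–14 the 2nd, 15–21 the 3rd, 22–28 the 4th, 29–31 the 5th.
9 is in the range for the 2nd.

2nd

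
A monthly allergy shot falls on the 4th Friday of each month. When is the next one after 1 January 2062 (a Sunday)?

January 2062 starts on a Sunday; its first Friday is the 6th, so the 4th Friday is the 27th — 27 January 2062.
27 January 2062 is after 1 January 2062, so that is the next one.

27 January 2062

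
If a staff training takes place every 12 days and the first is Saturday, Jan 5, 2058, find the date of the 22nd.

Sep 14, 2058

The 22nd occurrence is 21 intervals after the first: 21 × 12 = 252 days after Jan 5, 2058.
Jan has 31 days — 26 days to the end of Jan leaves 226.
Feb has 28 days (198 left).
Mar has 31 days (167 left).
Apr has 30 days (137 left).
May has 31 days (106 left).
Jun has 30 days (76 left).
Jul has 31 days (45 left).
Aug has 31 days (14 left).
14 days into Sep → Sep 14, 2058.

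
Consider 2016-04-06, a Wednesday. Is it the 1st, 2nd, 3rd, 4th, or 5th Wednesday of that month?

Day 6 falls in week ⌈6/7⌉ of the month.
Days 1–7 hold the 1st Wednesday, 8–14 the 2nd, 15–21 the 3rd, 22–28 the 4th, 29–31 the 5th.
6 is in the range for the 1st.

1st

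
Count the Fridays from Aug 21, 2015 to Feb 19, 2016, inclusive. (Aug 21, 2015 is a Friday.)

Aug 21, 2015 is a Friday; the first Friday on or after it is Aug 21, 2015.
From Aug 21, 2015 to Feb 19, 2016: 10 + 30 + 31 + 30 + 31 + 31 + 19 = 182 days (rest of Aug, Sep, Oct, Nov, Dec, Jan, Feb).
182 ÷ 7 = 26 full weeks with remainder 0, so 26 more Fridays after the first → 27.

27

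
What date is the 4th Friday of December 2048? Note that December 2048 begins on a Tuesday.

December 25, 2048

December 2048 begins on a Tuesday, so the first Friday is December 4 (3 days later).
The 4th Friday is 3 weeks later: 4 + 21 = 25.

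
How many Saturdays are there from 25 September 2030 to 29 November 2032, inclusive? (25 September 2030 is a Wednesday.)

25 September 2030 is a Wednesday; the first Saturday on or after it is 28 September 2030 (3 days later).
From 28 September 2030 to 29 November 2032: 94 + 365 + 334 = 793 days (rest of 2030, 2031, to 29 November 2032 in 2032).
793 ÷ 7 = 113 full weeks with remainder 2, so 113 more Saturdays after the first → 114.

114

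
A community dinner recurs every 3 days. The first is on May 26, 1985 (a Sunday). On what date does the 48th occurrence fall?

Oct 14, 1985

The 48th occurrence is 47 intervals after the first: 47 × 3 = 141 days after May 26, 1985.
May has 31 days — 5 days to the end of May leaves 136.
Jun has 30 days (106 left).
Jul has 31 days (75 left).
Aug has 31 days (44 left).
Sep has 30 days (14 left).
14 days into Oct → Oct 14, 1985.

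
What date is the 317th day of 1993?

1993-11-13

January has 31 days (317 − 31 = 286 remain).
February has 28 days (286 − 28 = 258 remain).
March has 31 days (258 − 31 = 227 remain).
April has 30 days (227 − 30 = 197 remain).
May has 31 days (197 − 31 = 166 remain).
June has 30 days (166 − 30 = 136 remain).
July has 31 days (136 − 31 = 105 remain).
August has 31 days (105 − 31 = 74 remain).
September has 30 days (74 − 30 = 44 remain).
October has 31 days (44 − 31 = 13 remain).
13 into November → November 13.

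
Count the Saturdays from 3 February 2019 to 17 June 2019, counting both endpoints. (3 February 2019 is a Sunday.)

3 February 2019 is a Sunday; the first Saturday on or after it is 9 February 2019 (6 days later).
From 9 February 2019 to 17 June 2019: 19 + 31 + 30 + 31 + 17 = 128 days (rest of February, March, April, May, June).
128 ÷ 7 = 18 full weeks with remainder 2, so 18 more Saturdays after the first → 19.

19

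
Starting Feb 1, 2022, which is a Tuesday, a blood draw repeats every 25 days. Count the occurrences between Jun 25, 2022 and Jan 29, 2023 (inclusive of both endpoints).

Occurrences land 25·i days after Feb 1, 2022 for i = 0, 1, 2, …
Jun 25, 2022 is 144 days after the start; 144 ÷ 25 = 5 remainder 19; since the remainder is 19, round up to i = 6. First occurrence in the window: #7 on Jul 1, 2022 (6×25 = 150 days in).
Jan 29, 2023 is 362 days after the start; 362 ÷ 25 = 14 remainder 12. Last occurrence in the window: #15 on Jan 17, 2023.
Occurrences #7 through #15: 9 in total.

9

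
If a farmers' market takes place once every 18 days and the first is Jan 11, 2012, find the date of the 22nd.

Jan 23, 2013

The 22nd occurrence is 21 intervals after the first: 21 × 18 = 378 days after Jan 11, 2012.
Jan has 31 days — 20 days to the end of Jan leaves 358.
Feb has 29 days (329 left).
Mar has 31 days (298 left).
Apr has 30 days (268 left).
May has 31 days (237 left).
Jun has 30 days (207 left).
Jul has 31 days (176 left).
Aug has 31 days (145 left).
Sep has 30 days (115 left).
Oct has 31 days (84 left).
Nov has 30 days (54 left).
Dec has 31 days (23 left).
23 days into Jan → Jan 23, 2013.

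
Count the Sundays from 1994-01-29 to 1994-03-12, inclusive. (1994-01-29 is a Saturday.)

6

1994-01-29 is a Saturday; the first Sunday on or after it is 1994-01-30 (1 day later).
From 1994-01-30 to 1994-03-12: 1 + 28 + 12 = 41 days (rest of January, February, March).
41 ÷ 7 = 5 full weeks with remainder 6, so 5 more Sundays after the first → 6.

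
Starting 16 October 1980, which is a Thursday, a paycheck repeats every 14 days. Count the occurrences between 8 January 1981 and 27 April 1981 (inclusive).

Occurrences land 14·i days after 16 October 1980 for i = 0, 1, 2, …
8 January 1981 is 84 days after the start; 84 ÷ 14 = 6 remainder 0. First occurrence in the window: #7 on 8 January 1981 (6×14 = 84 days in).
27 April 1981 is 193 days after the start; 193 ÷ 14 = 13 remainder 11. Last occurrence in the window: #14 on 16 April 1981.
Occurrences #7 through #14: 8 in total.

8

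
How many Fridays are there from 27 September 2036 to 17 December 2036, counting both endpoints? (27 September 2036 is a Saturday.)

11

27 September 2036 is a Saturday; the first Friday on or after it is 3 October 2036 (6 days later).
From 3 October 2036 to 17 December 2036: 28 + 30 + 17 = 75 days (rest of October, November, December).
75 ÷ 7 = 10 full weeks with remainder 5, so 10 more Fridays after the first → 11.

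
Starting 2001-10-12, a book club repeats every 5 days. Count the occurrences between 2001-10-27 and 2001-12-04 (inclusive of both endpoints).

8

Occurrences land 5·i days after 2001-10-12 for i = 0, 1, 2, …
2001-10-27 is 15 days after the start; 15 ÷ 5 = 3 remainder 0. First occurrence in the window: #4 on 2001-10-27 (3×5 = 15 days in).
2001-12-04 is 53 days after the start; 53 ÷ 5 = 10 remainder 3. Last occurrence in the window: #11 on 2001-12-01.
Occurrences #4 through #11: 8 in total.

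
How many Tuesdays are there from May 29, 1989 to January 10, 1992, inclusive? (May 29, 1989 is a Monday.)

May 29, 1989 is a Monday; the first Tuesday on or after it is May 30, 1989 (1 day later).
From May 30, 1989 to January 10, 1992: 215 + 365 + 365 + 10 = 955 days (rest of 1989, 1990, 1991, to January 10, 1992 in 1992).
955 ÷ 7 = 136 full weeks with remainder 3, so 136 more Tuesdays after the first → 137.

137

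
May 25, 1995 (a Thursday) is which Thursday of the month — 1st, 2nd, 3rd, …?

Day 25 falls in week ⌈25/7⌉ of the month.
Days 1–7 hold the 1st Thursday, 8–14 the 2nd, 15–21 the 3rd, 22–28 the 4th, 29–31 the 5th.
25 is in the range for the 4th.

4th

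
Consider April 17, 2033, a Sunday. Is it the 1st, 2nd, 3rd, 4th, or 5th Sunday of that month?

Day 17 falls in week ⌈17/7⌉ of the month.
Days 1–7 hold the 1st Sunday, 8–14 the 2nd, 15–21 the 3rd, 22–28 the 4th, 29–31 the 5th.
17 is in the range for the 3rd.

3rd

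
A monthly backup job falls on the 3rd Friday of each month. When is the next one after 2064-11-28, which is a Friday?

November 2064 starts on a Saturday; its first Friday is the 7th, so the 3rd Friday is the 21st — 2064-11-21.
That is not after 2064-11-28, so look at December 2064.
December 2064 starts on a Monday; its first Friday is the 5th, so the 3rd Friday is the 19th — 2064-12-19.

2064-12-19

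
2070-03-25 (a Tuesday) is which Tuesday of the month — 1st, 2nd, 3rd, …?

Day 25 falls in week ⌈25/7⌉ of the month.
Days 1–7 hold the 1st Tuesday, 8–14 the 2nd, 15–21 the 3rd, 22–28 the 4th, 29–31 the 5th.
25 is in the range for the 4th.

4th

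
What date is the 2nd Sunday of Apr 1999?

Apr 11, 1999

The first Sunday of Apr 1999 is Apr 4.
The 2nd Sunday is 1 weeks later: 4 + 7 = 11.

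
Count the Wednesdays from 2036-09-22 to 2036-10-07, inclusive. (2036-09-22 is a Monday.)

2036-09-22 is a Monday; the first Wednesday on or after it is 2036-09-24 (2 days later).
From 2036-09-24 to 2036-10-07: 6 + 7 = 13 days (rest of September, October).
13 ÷ 7 = 1 full weeks with remainder 6, so 1 more Wednesdays after the first → 2.

2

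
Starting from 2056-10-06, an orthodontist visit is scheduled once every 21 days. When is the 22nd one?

2057-12-21

The 22nd occurrence is 21 intervals after the first: 21 × 21 = 441 days after 2056-10-06.
October has 31 days — 25 days to the end of October leaves 416.
From end of October to end of 2056 is 61 days (355 left).
January has 31 days (324 left).
February has 28 days (296 left).
March has 31 days (265 left).
April has 30 days (235 left).
May has 31 days (204 left).
June has 30 days (174 left).
July has 31 days (143 left).
August has 31 days (112 left).
September has 30 days (82 left).
October has 31 days (51 left).
November has 30 days (21 left).
21 days into December → 2057-12-21.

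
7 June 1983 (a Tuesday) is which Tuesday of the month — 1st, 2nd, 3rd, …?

1st

Day 7 falls in week ⌈7/7⌉ of the month.
Days 1–7 hold the 1st Tuesday, 8–14 the 2nd, 15–21 the 3rd, 22–28 the 4th, 29–31 the 5th.
7 is in the range for the 1st.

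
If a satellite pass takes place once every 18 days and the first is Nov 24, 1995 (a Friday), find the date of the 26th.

The 26th occurrence is 25 intervals after the first: 25 × 18 = 450 days after Nov 24, 1995.
Nov has 30 days — 6 days to the end of Nov leaves 444.
From end of Nov to end of 1995 is 31 days (413 left).
1996 has 366 days (47 left).
Jan has 31 days (16 left).
16 days into Feb → Feb 16, 1997.

Feb 16, 1997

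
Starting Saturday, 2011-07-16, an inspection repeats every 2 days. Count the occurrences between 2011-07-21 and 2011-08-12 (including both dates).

11

Occurrences land 2·i days after 2011-07-16 for i = 0, 1, 2, …
2011-07-21 is 5 days after the start; 5 ÷ 2 = 2 remainder 1; since the remainder is 1, round up to i = 3. First occurrence in the window: #4 on 2011-07-22 (3×2 = 6 days in).
2011-08-12 is 27 days after the start; 27 ÷ 2 = 13 remainder 1. Last occurrence in the window: #14 on 2011-08-11.
Occurrences #4 through #14: 11 in total.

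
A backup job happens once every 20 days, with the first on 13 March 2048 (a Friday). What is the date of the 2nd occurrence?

The 2nd occurrence is 1 interval after the first: 1 × 20 = 20 days after 13 March 2048.
March has 31 days — 18 days to the end of March leaves 2.
2 days into April → 2 April 2048.

2 April 2048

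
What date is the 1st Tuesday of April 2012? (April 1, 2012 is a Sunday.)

April 2012 begins on a Sunday, so the first Tuesday is April 3 (2 days later).

3 April 2012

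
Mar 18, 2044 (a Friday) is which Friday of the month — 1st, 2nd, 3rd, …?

3rd

Day 18 falls in week ⌈18/7⌉ of the month.
Days 1–7 hold the 1st Friday, 8–14 the 2nd, 15–21 the 3rd, 22–28 the 4th, 29–31 the 5th.
18 is in the range for the 3rd.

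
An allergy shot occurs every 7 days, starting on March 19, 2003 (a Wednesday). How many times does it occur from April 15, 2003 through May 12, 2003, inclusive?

Occurrences land 7·i days after March 19, 2003 for i = 0, 1, 2, …
April 15, 2003 is 27 days after the start; 27 ÷ 7 = 3 remainder 6; since the remainder is 6, round up to i = 4. First occurrence in the window: #5 on April 16, 2003 (4×7 = 28 days in).
May 12, 2003 is 54 days after the start; 54 ÷ 7 = 7 remainder 5. Last occurrence in the window: #8 on May 7, 2003.
Occurrences #5 through #8: 4 in total.

4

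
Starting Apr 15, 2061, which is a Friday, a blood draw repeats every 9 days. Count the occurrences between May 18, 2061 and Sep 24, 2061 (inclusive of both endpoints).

15

Occurrences land 9·i days after Apr 15, 2061 for i = 0, 1, 2, …
May 18, 2061 is 33 days after the start; 33 ÷ 9 = 3 remainder 6; since the remainder is 6, round up to i = 4. First occurrence in the window: #5 on May 21, 2061 (4×9 = 36 days in).
Sep 24, 2061 is 162 days after the start; 162 ÷ 9 = 18 remainder 0. Last occurrence in the window: #19 on Sep 24, 2061.
Occurrences #5 through #19: 15 in total.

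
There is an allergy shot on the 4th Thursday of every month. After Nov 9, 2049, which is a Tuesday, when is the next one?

Nov 25, 2049

Nov 2049 starts on a Monday; its first Thursday is the 4th, so the 4th Thursday is the 25th — Nov 25, 2049.
Nov 25, 2049 is after Nov 9, 2049, so that is the next one.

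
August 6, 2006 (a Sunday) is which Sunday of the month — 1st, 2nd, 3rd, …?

Day 6 falls in week ⌈6/7⌉ of the month.
Days 1–7 hold the 1st Sunday, 8–14 the 2nd, 15–21 the 3rd, 22–28 the 4th, 29–31 the 5th.
6 is in the range for the 1st.

1st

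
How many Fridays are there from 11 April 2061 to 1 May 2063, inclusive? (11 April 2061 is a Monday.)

11 April 2061 is a Monday; the first Friday on or after it is 15 April 2061 (4 days later).
From 15 April 2061 to 1 May 2063: 260 + 365 + 121 = 746 days (rest of 2061, 2062, to 1 May 2063 in 2063).
746 ÷ 7 = 106 full weeks with remainder 4, so 106 more Fridays after the first → 107.

107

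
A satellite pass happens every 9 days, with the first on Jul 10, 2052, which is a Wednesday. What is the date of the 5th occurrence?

Aug 15, 2052

The 5th occurrence is 4 intervals after the first: 4 × 9 = 36 days after Jul 10, 2052.
Jul has 31 days — 21 days to the end of Jul leaves 15.
15 days into Aug → Aug 15, 2052.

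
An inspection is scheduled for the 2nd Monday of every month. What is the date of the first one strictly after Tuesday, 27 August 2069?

9 September 2069

August 2069 starts on a Thursday; its first Monday is the 5th, so the 2nd Monday is the 12th — 12 August 2069.
That is not after 27 August 2069, so look at September 2069.
September 2069 starts on a Sunday; its first Monday is the 2nd, so the 2nd Monday is the 9th — 9 September 2069.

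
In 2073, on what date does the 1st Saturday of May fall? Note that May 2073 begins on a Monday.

May 6, 2073

May 2073 begins on a Monday, so the first Saturday is May 6 (5 days later).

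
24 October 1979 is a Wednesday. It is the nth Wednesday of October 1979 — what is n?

4th

Day 24 falls in week ⌈24/7⌉ of the month.
Days 1–7 hold the 1st Wednesday, 8–14 the 2nd, 15–21 the 3rd, 22–28 the 4th, 29–31 the 5th.
24 is in the range for the 4th.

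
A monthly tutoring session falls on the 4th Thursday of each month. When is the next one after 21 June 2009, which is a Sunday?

June 2009 starts on a Monday; its first Thursday is the 4th, so the 4th Thursday is the 25th — 25 June 2009.
25 June 2009 is after 21 June 2009, so that is the next one.

25 June 2009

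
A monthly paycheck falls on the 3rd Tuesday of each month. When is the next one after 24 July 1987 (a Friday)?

18 August 1987

July 1987 starts on a Wednesday; its first Tuesday is the 7th, so the 3rd Tuesday is the 21st — 21 July 1987.
That is not after 24 July 1987, so look at August 1987.
August 1987 starts on a Saturday; its first Tuesday is the 4th, so the 3rd Tuesday is the 18th — 18 August 1987.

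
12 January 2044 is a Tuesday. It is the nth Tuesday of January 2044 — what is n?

Day 12 falls in week ⌈12/7⌉ of the month.
Days 1–7 hold the 1st Tuesday, 8–14 the 2nd, 15–21 the 3rd, 22–28 the 4th, 29–31 the 5th.
12 is in the range for the 2nd.

2nd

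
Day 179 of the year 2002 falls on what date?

June 28, 2002

January has 31 days (179 − 31 = 148 remain).
February has 28 days (148 − 28 = 120 remain).
March has 31 days (120 − 31 = 89 remain).
April has 30 days (89 − 30 = 59 remain).
May has 31 days (59 − 31 = 28 remain).
28 into June → June 28.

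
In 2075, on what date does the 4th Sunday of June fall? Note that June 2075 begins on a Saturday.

23 June 2075

June 2075 begins on a Saturday, so the first Sunday is June 2 (1 day later).
The 4th Sunday is 3 weeks later: 2 + 21 = 23.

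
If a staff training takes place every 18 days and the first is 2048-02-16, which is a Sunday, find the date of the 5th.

The 5th occurrence is 4 intervals after the first: 4 × 18 = 72 days after 2048-02-16.
February has 29 days — 13 days to the end of February leaves 59.
March has 31 days (28 left).
28 days into April → 2048-04-28.

2048-04-28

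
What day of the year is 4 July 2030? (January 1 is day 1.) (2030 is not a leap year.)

185

Days in months before July: 31 + 28 + 31 + 30 + 31 + 30 = 181.
Plus 4 days into July → day 185.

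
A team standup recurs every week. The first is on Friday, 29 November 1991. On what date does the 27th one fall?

The 27th occurrence is 26 intervals after the first: 26 × 7 = 182 days after 29 November 1991.
November has 30 days — 1 day to the end of November leaves 181.
December has 31 days (150 left).
January has 31 days (119 left).
February has 29 days (90 left).
March has 31 days (59 left).
April has 30 days (29 left).
29 days into May → 29 May 1992.

29 May 1992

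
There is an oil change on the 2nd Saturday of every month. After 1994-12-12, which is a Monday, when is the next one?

December 1994 starts on a Thursday; its first Saturday is the 3rd, so the 2nd Saturday is the 10th — 1994-12-10.
That is not after 1994-12-12, so look at January 1995.
January 1995 starts on a Sunday; its first Saturday is the 7th, so the 2nd Saturday is the 14th — 1995-01-14.

1995-01-14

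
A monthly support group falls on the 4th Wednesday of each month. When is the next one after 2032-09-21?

2032-09-22

September 2032 starts on a Wednesday; its first Wednesday is the 1st, so the 4th Wednesday is the 22nd — 2032-09-22.
2032-09-22 is after 2032-09-21, so that is the next one.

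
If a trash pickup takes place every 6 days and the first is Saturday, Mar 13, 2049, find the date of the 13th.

The 13th occurrence is 12 intervals after the first: 12 × 6 = 72 days after Mar 13, 2049.
Mar has 31 days — 18 days to the end of Mar leaves 54.
Apr has 30 days (24 left).
24 days into May → May 24, 2049.

May 24, 2049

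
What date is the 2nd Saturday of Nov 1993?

Nov 1993 begins on a Monday, so the first Saturday is Nov 6 (5 days later).
The 2nd Saturday is 1 weeks later: 6 + 7 = 13.

Nov 13, 1993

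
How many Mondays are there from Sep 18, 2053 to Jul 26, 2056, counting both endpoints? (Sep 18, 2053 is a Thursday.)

149

Sep 18, 2053 is a Thursday; the first Monday on or after it is Sep 22, 2053 (4 days later).
From Sep 22, 2053 to Jul 26, 2056: 100 + 365 + 365 + 208 = 1038 days (rest of 2053, 2054, 2055, to Jul 26, 2056 in 2056).
1038 ÷ 7 = 148 full weeks with remainder 2, so 148 more Mondays after the first → 149.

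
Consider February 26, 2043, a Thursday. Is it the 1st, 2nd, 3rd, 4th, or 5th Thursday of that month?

Day 26 falls in week ⌈26/7⌉ of the month.
Days 1–7 hold the 1st Thursday, 8–14 the 2nd, 15–21 the 3rd, 22–28 the 4th, 29–31 the 5th.
26 is in the range for the 4th.

4th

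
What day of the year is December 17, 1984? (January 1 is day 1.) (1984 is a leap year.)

352

Days in months before December: 31 + 29 + 31 + 30 + 31 + 30 + 31 + 31 + 30 + 31 + 30 = 335.
Plus 17 days into December → day 352.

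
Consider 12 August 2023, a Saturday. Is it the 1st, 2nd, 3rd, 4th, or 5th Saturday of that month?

Day 12 falls in week ⌈12/7⌉ of the month.
Days 1–7 hold the 1st Saturday, 8–14 the 2nd, 15–21 the 3rd, 22–28 the 4th, 29–31 the 5th.
12 is in the range for the 2nd.

2nd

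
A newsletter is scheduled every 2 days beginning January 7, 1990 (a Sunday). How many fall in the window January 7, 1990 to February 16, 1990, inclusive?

Occurrences land 2·i days after January 7, 1990 for i = 0, 1, 2, …
The window opens on the start date, so the first occurrence inside is #1 on January 7, 1990.
February 16, 1990 is 40 days after the start; 40 ÷ 2 = 20 remainder 0. Last occurrence in the window: #21 on February 16, 1990.
Occurrences #1 through #21: 21 in total.

21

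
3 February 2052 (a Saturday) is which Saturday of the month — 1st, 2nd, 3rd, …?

1st

Day 3 falls in week ⌈3/7⌉ of the month.
Days 1–7 hold the 1st Saturday, 8–14 the 2nd, 15–21 the 3rd, 22–28 the 4th, 29–31 the 5th.
3 is in the range for the 1st.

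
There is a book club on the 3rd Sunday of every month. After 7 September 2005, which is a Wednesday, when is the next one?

September 2005 starts on a Thursday; its first Sunday is the 4th, so the 3rd Sunday is the 18th — 18 September 2005.
18 September 2005 is after 7 September 2005, so that is the next one.

18 September 2005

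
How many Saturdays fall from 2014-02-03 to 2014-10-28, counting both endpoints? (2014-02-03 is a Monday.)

2014-02-03 is a Monday; the first Saturday on or after it is 2014-02-08 (5 days later).
From 2014-02-08 to 2014-10-28: 20 + 31 + 30 + 31 + 30 + 31 + 31 + 30 + 28 = 262 days (rest of February, March, April, May, June, July, August, September, October).
262 ÷ 7 = 37 full weeks with remainder 3, so 37 more Saturdays after the first → 38.

38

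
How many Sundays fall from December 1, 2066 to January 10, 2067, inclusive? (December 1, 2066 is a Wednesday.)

6

December 1, 2066 is a Wednesday; the first Sunday on or after it is December 5, 2066 (4 days later).
From December 5, 2066 to January 10, 2067: 26 + 10 = 36 days (rest of December, January).
36 ÷ 7 = 5 full weeks with remainder 1, so 5 more Sundays after the first → 6.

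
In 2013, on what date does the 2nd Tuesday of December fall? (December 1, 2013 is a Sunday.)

December 10, 2013

December 2013 begins on a Sunday, so the first Tuesday is December 3 (2 days later).
The 2nd Tuesday is 1 weeks later: 3 + 7 = 10.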